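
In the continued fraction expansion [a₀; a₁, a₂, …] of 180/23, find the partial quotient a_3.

⌊180/23⌋ = 7, remainder 19
⌊23/19⌋ = 1, remainder 4
⌊19/4⌋ = 4, remainder 3
⌊4/3⌋ = 1, remainder 1

1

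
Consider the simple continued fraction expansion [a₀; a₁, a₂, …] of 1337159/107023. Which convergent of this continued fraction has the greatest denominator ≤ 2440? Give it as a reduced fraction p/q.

14893/1192

List convergents until the denominator exceeds the bound:
a_0 = 12: 12/1  (≤ bound)
a_1 = 2: 25/2  (≤ bound)
a_2 = 42: 1062/85  (≤ bound)
a_3 = 14: 14893/1192  (≤ bound)
a_4 = 8: 120206/9621  (> 2440, stop)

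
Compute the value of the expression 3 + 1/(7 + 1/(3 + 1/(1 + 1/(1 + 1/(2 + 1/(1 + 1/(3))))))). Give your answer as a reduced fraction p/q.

2124/677

a_0 = 3: 3/1
a_1 = 7: 22/7
a_2 = 3: 69/22
a_3 = 1: 91/29
a_4 = 1: 160/51
a_5 = 2: 411/131
a_6 = 1: 571/182
a_7 = 3: 2124/677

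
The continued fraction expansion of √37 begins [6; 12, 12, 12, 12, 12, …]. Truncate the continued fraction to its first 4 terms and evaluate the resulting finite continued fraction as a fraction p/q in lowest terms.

10657/1752

Work from the innermost term outward:
Start with 12.
12 + 1/(12/1) = 12 + 1/12 = 145/12
12 + 1/(145/12) = 12 + 12/145 = 1752/145
6 + 1/(1752/145) = 6 + 145/1752 = 10657/1752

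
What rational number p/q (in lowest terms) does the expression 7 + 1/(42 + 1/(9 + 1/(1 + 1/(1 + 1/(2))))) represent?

a_0 = 7: 7/1
a_1 = 42: 295/42
a_2 = 9: 2662/379
a_3 = 1: 2957/421
a_4 = 1: 5619/800
a_5 = 2: 14195/2021

14195/2021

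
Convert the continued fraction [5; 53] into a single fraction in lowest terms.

Start with 53.
5 + 1/(53/1) = 5 + 1/53 = 266/53

266/53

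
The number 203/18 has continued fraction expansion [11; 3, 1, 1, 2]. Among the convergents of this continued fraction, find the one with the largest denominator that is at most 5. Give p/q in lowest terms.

45/4

List convergents until the denominator exceeds the bound:
a_0 = 11: 11/1  (≤ bound)
a_1 = 3: 34/3  (≤ bound)
a_2 = 1: 45/4  (≤ bound)
a_3 = 1: 79/7  (> 5, stop)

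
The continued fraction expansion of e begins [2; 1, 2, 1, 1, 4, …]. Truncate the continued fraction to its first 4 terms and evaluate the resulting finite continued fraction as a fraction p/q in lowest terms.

a_0 = 2: 2/1
a_1 = 1: 3/1
a_2 = 2: 8/3
a_3 = 1: 11/4

11/4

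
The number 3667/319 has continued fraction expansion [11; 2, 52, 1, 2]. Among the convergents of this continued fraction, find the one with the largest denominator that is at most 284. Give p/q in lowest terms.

1230/107

a_0 = 11: 11/1  (≤ bound)
a_1 = 2: 23/2  (≤ bound)
a_2 = 52: 1207/105  (≤ bound)
a_3 = 1: 1230/107  (≤ bound)
a_4 = 2: 3667/319  (> 284, stop)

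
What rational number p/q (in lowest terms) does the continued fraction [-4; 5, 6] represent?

-118/31

a_0 = -4: -4/1
a_1 = 5: -19/5
a_2 = 6: -118/31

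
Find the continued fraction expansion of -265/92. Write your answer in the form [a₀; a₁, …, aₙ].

[-3; 8, 2, 1, 3]

⌊-265/92⌋ = -3, remainder 11
⌊92/11⌋ = 8, remainder 4
⌊11/4⌋ = 2, remainder 3
⌊4/3⌋ = 1, remainder 1
⌊3/1⌋ = 3, remainder 0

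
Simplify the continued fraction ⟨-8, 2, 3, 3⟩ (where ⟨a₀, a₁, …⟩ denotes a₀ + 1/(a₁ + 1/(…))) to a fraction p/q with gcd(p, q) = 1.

Compute successive convergents:
a_0 = -8: -8/1
a_1 = 2: -15/2
a_2 = 3: -53/7
a_3 = 3: -174/23

-174/23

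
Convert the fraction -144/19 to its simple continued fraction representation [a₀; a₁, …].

-144 ÷ 19 → quotient -8, remainder 8
19 ÷ 8 → quotient 2, remainder 3
8 ÷ 3 → quotient 2, remainder 2
3 ÷ 2 → quotient 1, remainder 1
2 ÷ 1 → quotient 2, remainder 0

[-8; 2, 2, 1, 2]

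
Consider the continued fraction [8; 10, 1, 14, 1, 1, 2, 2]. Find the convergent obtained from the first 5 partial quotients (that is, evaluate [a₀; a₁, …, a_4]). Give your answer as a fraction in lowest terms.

1416/175

Start with 1.
14 + 1/(1/1) = 14 + 1/1 = 15/1
1 + 1/(15/1) = 1 + 1/15 = 16/15
10 + 1/(16/15) = 10 + 15/16 = 175/16
8 + 1/(175/16) = 8 + 16/175 = 1416/175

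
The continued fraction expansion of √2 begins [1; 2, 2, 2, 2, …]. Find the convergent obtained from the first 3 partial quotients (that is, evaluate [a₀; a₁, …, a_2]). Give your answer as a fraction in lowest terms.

7/5

Compute successive convergents:
a_0 = 1: 1/1
a_1 = 2: 3/2
a_2 = 2: 7/5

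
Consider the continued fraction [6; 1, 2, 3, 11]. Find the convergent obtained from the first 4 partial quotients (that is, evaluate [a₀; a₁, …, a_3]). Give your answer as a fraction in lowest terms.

67/10

a_0 = 6: 6/1
a_1 = 1: 7/1
a_2 = 2: 20/3
a_3 = 3: 67/10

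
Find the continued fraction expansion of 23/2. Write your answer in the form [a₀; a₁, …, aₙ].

23 ÷ 2 → quotient 11, remainder 1
2 ÷ 1 → quotient 2, remainder 0

[11; 2]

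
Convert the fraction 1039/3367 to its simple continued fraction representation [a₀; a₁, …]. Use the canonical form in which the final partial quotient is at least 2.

⌊1039/3367⌋ = 0, remainder 1039
⌊3367/1039⌋ = 3, remainder 250
⌊1039/250⌋ = 4, remainder 39
⌊250/39⌋ = 6, remainder 16
⌊39/16⌋ = 2, remainder 7
⌊16/7⌋ = 2, remainder 2
⌊7/2⌋ = 3, remainder 1
⌊2/1⌋ = 2, remainder 0

[0; 3, 4, 6, 2, 2, 3, 2]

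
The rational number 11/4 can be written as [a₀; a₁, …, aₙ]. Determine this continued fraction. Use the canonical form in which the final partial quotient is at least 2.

⌊11/4⌋ = 2, remainder 3
⌊4/3⌋ = 1, remainder 1
⌊3/1⌋ = 3, remainder 0

[2; 1, 3]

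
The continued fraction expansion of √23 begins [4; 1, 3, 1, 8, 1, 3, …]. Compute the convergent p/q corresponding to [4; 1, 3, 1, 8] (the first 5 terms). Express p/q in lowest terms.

Collapse the nested fraction from the inside out:
Start with 8.
1 + 1/(8/1) = 1 + 1/8 = 9/8
3 + 1/(9/8) = 3 + 8/9 = 35/9
1 + 1/(35/9) = 1 + 9/35 = 44/35
4 + 1/(44/35) = 4 + 35/44 = 211/44

211/44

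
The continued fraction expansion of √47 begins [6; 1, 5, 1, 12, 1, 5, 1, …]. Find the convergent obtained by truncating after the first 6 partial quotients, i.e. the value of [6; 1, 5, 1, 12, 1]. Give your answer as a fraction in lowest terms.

Build up convergents one term at a time:
a_0 = 6: 6/1
a_1 = 1: 7/1
a_2 = 5: 41/6
a_3 = 1: 48/7
a_4 = 12: 617/90
a_5 = 1: 665/97

665/97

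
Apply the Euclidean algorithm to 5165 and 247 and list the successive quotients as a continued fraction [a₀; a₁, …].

[20; 1, 10, 4, 2, 2]

Repeatedly divide and take the remainder:
⌊5165/247⌋ = 20, remainder 225
⌊247/225⌋ = 1, remainder 22
⌊225/22⌋ = 10, remainder 5
⌊22/5⌋ = 4, remainder 2
⌊5/2⌋ = 2, remainder 1
⌊2/1⌋ = 2, remainder 0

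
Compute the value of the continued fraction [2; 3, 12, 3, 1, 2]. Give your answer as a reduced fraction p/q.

967/416

a_0 = 2: 2/1
a_1 = 3: 7/3
a_2 = 12: 86/37
a_3 = 3: 265/114
a_4 = 1: 351/151
a_5 = 2: 967/416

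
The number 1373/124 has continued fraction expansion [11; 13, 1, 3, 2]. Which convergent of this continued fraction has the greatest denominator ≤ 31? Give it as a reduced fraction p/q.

List convergents until the denominator exceeds the bound:
a_0 = 11: 11/1  (≤ bound)
a_1 = 13: 144/13  (≤ bound)
a_2 = 1: 155/14  (≤ bound)
a_3 = 3: 609/55  (> 31, stop)

155/14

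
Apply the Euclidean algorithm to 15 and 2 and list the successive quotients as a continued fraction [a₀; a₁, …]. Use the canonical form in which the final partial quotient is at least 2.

Repeatedly divide and take the remainder:
15 ÷ 2 → quotient 7, remainder 1
2 ÷ 1 → quotient 2, remainder 0

[7; 2]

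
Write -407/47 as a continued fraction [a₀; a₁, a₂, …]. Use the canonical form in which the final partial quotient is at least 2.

[-9; 2, 1, 15]

Repeatedly divide and take the remainder:
-407 ÷ 47 → quotient -9, remainder 16
47 ÷ 16 → quotient 2, remainder 15
16 ÷ 15 → quotient 1, remainder 1
15 ÷ 1 → quotient 15, remainder 0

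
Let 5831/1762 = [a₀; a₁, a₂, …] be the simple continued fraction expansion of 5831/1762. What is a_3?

5831 ÷ 1762 → quotient 3, remainder 545
1762 ÷ 545 → quotient 3, remainder 127
545 ÷ 127 → quotient 4, remainder 37
127 ÷ 37 → quotient 3, remainder 16

3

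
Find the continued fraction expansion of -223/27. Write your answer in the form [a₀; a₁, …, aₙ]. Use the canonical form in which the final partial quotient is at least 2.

[-9; 1, 2, 1, 6]

Apply division with remainder until the remainder is 0:
-223 ÷ 27 → quotient -9, remainder 20
27 ÷ 20 → quotient 1, remainder 7
20 ÷ 7 → quotient 2, remainder 6
7 ÷ 6 → quotient 1, remainder 1
6 ÷ 1 → quotient 6, remainder 0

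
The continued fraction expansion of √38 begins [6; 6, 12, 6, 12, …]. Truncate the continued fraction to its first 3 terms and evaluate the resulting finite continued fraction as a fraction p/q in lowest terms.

450/73

a_0 = 6: 6/1
a_1 = 6: 37/6
a_2 = 12: 450/73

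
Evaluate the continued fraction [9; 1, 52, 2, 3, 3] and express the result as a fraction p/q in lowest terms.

Start with 3.
3 + 1/(3/1) = 3 + 1/3 = 10/3
2 + 1/(10/3) = 2 + 3/10 = 23/10
52 + 1/(23/10) = 52 + 10/23 = 1206/23
1 + 1/(1206/23) = 1 + 23/1206 = 1229/1206
9 + 1/(1229/1206) = 9 + 1206/1229 = 12267/1229

12267/1229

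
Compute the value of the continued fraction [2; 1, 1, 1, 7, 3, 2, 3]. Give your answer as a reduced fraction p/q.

Start with 3.
2 + 1/(3/1) = 2 + 1/3 = 7/3
3 + 1/(7/3) = 3 + 3/7 = 24/7
7 + 1/(24/7) = 7 + 7/24 = 175/24
1 + 1/(175/24) = 1 + 24/175 = 199/175
1 + 1/(199/175) = 1 + 175/199 = 374/199
1 + 1/(374/199) = 1 + 199/374 = 573/374
2 + 1/(573/374) = 2 + 374/573 = 1520/573

1520/573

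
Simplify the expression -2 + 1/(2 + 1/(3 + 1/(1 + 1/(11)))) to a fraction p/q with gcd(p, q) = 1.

-165/106

Start with 11.
1 + 1/(11/1) = 1 + 1/11 = 12/11
3 + 1/(12/11) = 3 + 11/12 = 47/12
2 + 1/(47/12) = 2 + 12/47 = 106/47
-2 + 1/(106/47) = -2 + 47/106 = -165/106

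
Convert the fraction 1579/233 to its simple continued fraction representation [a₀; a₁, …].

⌊1579/233⌋ = 6, remainder 181
⌊233/181⌋ = 1, remainder 52
⌊181/52⌋ = 3, remainder 25
⌊52/25⌋ = 2, remainder 2
⌊25/2⌋ = 12, remainder 1
⌊2/1⌋ = 2, remainder 0

[6; 1, 3, 2, 12, 2]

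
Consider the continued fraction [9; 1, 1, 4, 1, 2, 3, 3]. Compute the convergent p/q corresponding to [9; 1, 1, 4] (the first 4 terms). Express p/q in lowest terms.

Start with 4.
1 + 1/(4/1) = 1 + 1/4 = 5/4
1 + 1/(5/4) = 1 + 4/5 = 9/5
9 + 1/(9/5) = 9 + 5/9 = 86/9

86/9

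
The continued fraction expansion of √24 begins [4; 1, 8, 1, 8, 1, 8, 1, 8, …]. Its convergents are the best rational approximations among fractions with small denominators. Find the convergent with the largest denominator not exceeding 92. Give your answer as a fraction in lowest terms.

436/89

a_0 = 4: 4/1  (≤ bound)
a_1 = 1: 5/1  (≤ bound)
a_2 = 8: 44/9  (≤ bound)
a_3 = 1: 49/10  (≤ bound)
a_4 = 8: 436/89  (≤ bound)
a_5 = 1: 485/99  (> 92, stop)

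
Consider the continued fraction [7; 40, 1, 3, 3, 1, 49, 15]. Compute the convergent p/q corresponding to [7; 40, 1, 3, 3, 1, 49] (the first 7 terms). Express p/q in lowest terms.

a_0 = 7: 7/1
a_1 = 40: 281/40
a_2 = 1: 288/41
a_3 = 3: 1145/163
a_4 = 3: 3723/530
a_5 = 1: 4868/693
a_6 = 49: 242255/34487

242255/34487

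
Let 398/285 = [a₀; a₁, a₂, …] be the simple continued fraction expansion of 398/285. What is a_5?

1

398 = 1·285 + 113, so a_0 = 1
285 = 2·113 + 59, so a_1 = 2
113 = 1·59 + 54, so a_2 = 1
59 = 1·54 + 5, so a_3 = 1
54 = 10·5 + 4, so a_4 = 10
5 = 1·4 + 1, so a_5 = 1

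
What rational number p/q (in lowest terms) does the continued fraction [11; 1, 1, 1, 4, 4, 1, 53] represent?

45737/3928

a_0 = 11: 11/1
a_1 = 1: 12/1
a_2 = 1: 23/2
a_3 = 1: 35/3
a_4 = 4: 163/14
a_5 = 4: 687/59
a_6 = 1: 850/73
a_7 = 53: 45737/3928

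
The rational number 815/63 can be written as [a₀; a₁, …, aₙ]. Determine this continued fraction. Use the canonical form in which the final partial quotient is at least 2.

[12; 1, 14, 1, 3]

⌊815/63⌋ = 12, remainder 59
⌊63/59⌋ = 1, remainder 4
⌊59/4⌋ = 14, remainder 3
⌊4/3⌋ = 1, remainder 1
⌊3/1⌋ = 3, remainder 0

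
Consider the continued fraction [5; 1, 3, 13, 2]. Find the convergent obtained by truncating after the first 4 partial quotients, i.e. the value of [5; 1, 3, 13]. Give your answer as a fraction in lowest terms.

Work from the innermost term outward:
Start with 13.
3 + 1/(13/1) = 3 + 1/13 = 40/13
1 + 1/(40/13) = 1 + 13/40 = 53/40
5 + 1/(53/40) = 5 + 40/53 = 305/53

305/53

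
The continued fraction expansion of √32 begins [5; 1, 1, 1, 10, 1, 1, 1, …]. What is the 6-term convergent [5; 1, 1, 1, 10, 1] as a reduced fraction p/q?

198/35

Start with 1.
10 + 1/(1/1) = 10 + 1/1 = 11/1
1 + 1/(11/1) = 1 + 1/11 = 12/11
1 + 1/(12/11) = 1 + 11/12 = 23/12
1 + 1/(23/12) = 1 + 12/23 = 35/23
5 + 1/(35/23) = 5 + 23/35 = 198/35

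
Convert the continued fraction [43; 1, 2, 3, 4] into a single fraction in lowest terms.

a_0 = 43: 43/1
a_1 = 1: 44/1
a_2 = 2: 131/3
a_3 = 3: 437/10
a_4 = 4: 1879/43

1879/43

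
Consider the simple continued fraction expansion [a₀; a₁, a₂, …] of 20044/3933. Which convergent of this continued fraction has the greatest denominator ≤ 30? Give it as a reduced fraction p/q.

107/21

a_0 = 5: 5/1  (≤ bound)
a_1 = 10: 51/10  (≤ bound)
a_2 = 2: 107/21  (≤ bound)
a_3 = 1: 158/31  (> 30, stop)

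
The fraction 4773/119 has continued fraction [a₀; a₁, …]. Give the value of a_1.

9

Apply division with remainder until the remainder is 0:
⌊4773/119⌋ = 40, remainder 13
⌊119/13⌋ = 9, remainder 2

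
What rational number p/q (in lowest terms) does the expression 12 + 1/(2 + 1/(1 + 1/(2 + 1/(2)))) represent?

Collapse the nested fraction from the inside out:
Start with 2.
2 + 1/(2/1) = 2 + 1/2 = 5/2
1 + 1/(5/2) = 1 + 2/5 = 7/5
2 + 1/(7/5) = 2 + 5/7 = 19/7
12 + 1/(19/7) = 12 + 7/19 = 235/19

235/19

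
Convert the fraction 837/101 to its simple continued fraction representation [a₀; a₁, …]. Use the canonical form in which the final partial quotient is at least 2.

[8; 3, 2, 14]

⌊837/101⌋ = 8, remainder 29
⌊101/29⌋ = 3, remainder 14
⌊29/14⌋ = 2, remainder 1
⌊14/1⌋ = 14, remainder 0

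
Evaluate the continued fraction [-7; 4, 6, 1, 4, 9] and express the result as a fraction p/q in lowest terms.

Use the convergent recurrence hₖ = aₖ·hₖ₋₁ + hₖ₋₂ (and likewise for the denominators kₖ):
a_0 = -7: -7/1
a_1 = 4: -27/4
a_2 = 6: -169/25
a_3 = 1: -196/29
a_4 = 4: -953/141
a_5 = 9: -8773/1298

-8773/1298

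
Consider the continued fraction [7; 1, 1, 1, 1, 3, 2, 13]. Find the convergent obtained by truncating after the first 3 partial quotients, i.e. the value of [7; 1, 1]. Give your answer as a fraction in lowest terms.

Start with 1.
1 + 1/(1/1) = 1 + 1/1 = 2/1
7 + 1/(2/1) = 7 + 1/2 = 15/2

15/2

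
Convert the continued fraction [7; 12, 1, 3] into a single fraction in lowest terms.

Work from the innermost term outward:
Start with 3.
1 + 1/(3/1) = 1 + 1/3 = 4/3
12 + 1/(4/3) = 12 + 3/4 = 51/4
7 + 1/(51/4) = 7 + 4/51 = 361/51

361/51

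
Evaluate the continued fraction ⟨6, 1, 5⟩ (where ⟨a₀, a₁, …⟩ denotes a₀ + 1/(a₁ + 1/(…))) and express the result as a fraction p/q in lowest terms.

Start with 5.
1 + 1/(5/1) = 1 + 1/5 = 6/5
6 + 1/(6/5) = 6 + 5/6 = 41/6

41/6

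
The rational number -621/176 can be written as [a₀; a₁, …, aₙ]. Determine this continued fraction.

[-4; 2, 8, 3, 3]

⌊-621/176⌋ = -4, remainder 83
⌊176/83⌋ = 2, remainder 10
⌊83/10⌋ = 8, remainder 3
⌊10/3⌋ = 3, remainder 1
⌊3/1⌋ = 3, remainder 0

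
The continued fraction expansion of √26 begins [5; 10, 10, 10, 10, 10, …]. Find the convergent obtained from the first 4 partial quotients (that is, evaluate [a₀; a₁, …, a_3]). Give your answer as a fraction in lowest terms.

5201/1020

a_0 = 5: 5/1
a_1 = 10: 51/10
a_2 = 10: 515/101
a_3 = 10: 5201/1020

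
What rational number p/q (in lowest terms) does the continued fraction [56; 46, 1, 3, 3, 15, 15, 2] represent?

16231243/289733

Compute successive convergents:
a_0 = 56: 56/1
a_1 = 46: 2577/46
a_2 = 1: 2633/47
a_3 = 3: 10476/187
a_4 = 3: 34061/608
a_5 = 15: 521391/9307
a_6 = 15: 7854926/140213
a_7 = 2: 16231243/289733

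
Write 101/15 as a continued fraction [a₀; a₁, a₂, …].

[6; 1, 2, 1, 3]

⌊101/15⌋ = 6, remainder 11
⌊15/11⌋ = 1, remainder 4
⌊11/4⌋ = 2, remainder 3
⌊4/3⌋ = 1, remainder 1
⌊3/1⌋ = 3, remainder 0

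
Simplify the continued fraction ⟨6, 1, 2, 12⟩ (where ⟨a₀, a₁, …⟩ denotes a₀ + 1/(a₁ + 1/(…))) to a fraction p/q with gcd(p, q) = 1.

247/37

Start with 12.
2 + 1/(12/1) = 2 + 1/12 = 25/12
1 + 1/(25/12) = 1 + 12/25 = 37/25
6 + 1/(37/25) = 6 + 25/37 = 247/37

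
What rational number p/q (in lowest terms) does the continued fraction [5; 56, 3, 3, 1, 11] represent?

Start with 11.
1 + 1/(11/1) = 1 + 1/11 = 12/11
3 + 1/(12/11) = 3 + 11/12 = 47/12
3 + 1/(47/12) = 3 + 12/47 = 153/47
56 + 1/(153/47) = 56 + 47/153 = 8615/153
5 + 1/(8615/153) = 5 + 153/8615 = 43228/8615

43228/8615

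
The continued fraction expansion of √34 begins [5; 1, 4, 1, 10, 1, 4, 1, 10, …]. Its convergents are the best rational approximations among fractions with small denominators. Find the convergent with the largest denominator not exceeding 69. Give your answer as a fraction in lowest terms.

379/65

List convergents until the denominator exceeds the bound:
a_0 = 5: 5/1  (≤ bound)
a_1 = 1: 6/1  (≤ bound)
a_2 = 4: 29/5  (≤ bound)
a_3 = 1: 35/6  (≤ bound)
a_4 = 10: 379/65  (≤ bound)
a_5 = 1: 414/71  (> 69, stop)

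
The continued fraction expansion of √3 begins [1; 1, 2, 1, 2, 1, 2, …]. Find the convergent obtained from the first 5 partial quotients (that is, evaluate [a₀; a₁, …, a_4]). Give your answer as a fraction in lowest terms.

19/11

Build up convergents one term at a time:
a_0 = 1: 1/1
a_1 = 1: 2/1
a_2 = 2: 5/3
a_3 = 1: 7/4
a_4 = 2: 19/11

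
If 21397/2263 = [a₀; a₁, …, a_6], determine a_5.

Apply division with remainder until the remainder is 0:
21397 ÷ 2263 → quotient 9, remainder 1030
2263 ÷ 1030 → quotient 2, remainder 203
1030 ÷ 203 → quotient 5, remainder 15
203 ÷ 15 → quotient 13, remainder 8
15 ÷ 8 → quotient 1, remainder 7
8 ÷ 7 → quotient 1, remainder 1

1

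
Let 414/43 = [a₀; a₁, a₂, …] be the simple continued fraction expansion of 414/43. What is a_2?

1

Run the Euclidean algorithm, recording each quotient:
414 ÷ 43 → quotient 9, remainder 27
43 ÷ 27 → quotient 1, remainder 16
27 ÷ 16 → quotient 1, remainder 11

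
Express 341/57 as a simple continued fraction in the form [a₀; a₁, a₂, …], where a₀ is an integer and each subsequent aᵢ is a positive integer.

341 ÷ 57 → quotient 5, remainder 56
57 ÷ 56 → quotient 1, remainder 1
56 ÷ 1 → quotient 56, remainder 0

[5; 1, 56]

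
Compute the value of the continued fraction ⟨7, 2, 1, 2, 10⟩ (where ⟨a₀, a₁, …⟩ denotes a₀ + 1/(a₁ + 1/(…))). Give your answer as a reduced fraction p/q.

Collapse the nested fraction from the inside out:
Start with 10.
2 + 1/(10/1) = 2 + 1/10 = 21/10
1 + 1/(21/10) = 1 + 10/21 = 31/21
2 + 1/(31/21) = 2 + 21/31 = 83/31
7 + 1/(83/31) = 7 + 31/83 = 612/83

612/83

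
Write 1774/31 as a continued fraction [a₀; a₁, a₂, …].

1774 ÷ 31 → quotient 57, remainder 7
31 ÷ 7 → quotient 4, remainder 3
7 ÷ 3 → quotient 2, remainder 1
3 ÷ 1 → quotient 3, remainder 0

[57; 4, 2, 3]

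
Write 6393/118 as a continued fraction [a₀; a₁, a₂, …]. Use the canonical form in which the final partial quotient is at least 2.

[54; 5, 1, 1, 1, 1, 1, 2]

Repeatedly divide and take the remainder:
6393 = 54·118 + 21, so a_0 = 54
118 = 5·21 + 13, so a_1 = 5
21 = 1·13 + 8, so a_2 = 1
13 = 1·8 + 5, so a_3 = 1
8 = 1·5 + 3, so a_4 = 1
5 = 1·3 + 2, so a_5 = 1
3 = 1·2 + 1, so a_6 = 1
2 = 2·1 + 0, so a_7 = 2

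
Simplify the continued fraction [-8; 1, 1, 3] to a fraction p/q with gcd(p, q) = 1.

Build up convergents one term at a time:
a_0 = -8: -8/1
a_1 = 1: -7/1
a_2 = 1: -15/2
a_3 = 3: -52/7

-52/7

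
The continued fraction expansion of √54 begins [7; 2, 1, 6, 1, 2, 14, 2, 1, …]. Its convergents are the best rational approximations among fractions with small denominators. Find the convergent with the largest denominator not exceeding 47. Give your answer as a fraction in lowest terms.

169/23

List convergents until the denominator exceeds the bound:
a_0 = 7: 7/1  (≤ bound)
a_1 = 2: 15/2  (≤ bound)
a_2 = 1: 22/3  (≤ bound)
a_3 = 6: 147/20  (≤ bound)
a_4 = 1: 169/23  (≤ bound)
a_5 = 2: 485/66  (> 47, stop)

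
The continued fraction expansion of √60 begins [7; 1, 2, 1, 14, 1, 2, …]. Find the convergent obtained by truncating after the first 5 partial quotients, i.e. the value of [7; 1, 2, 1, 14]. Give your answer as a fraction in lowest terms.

457/59

Starting at the tail and folding back:
Start with 14.
1 + 1/(14/1) = 1 + 1/14 = 15/14
2 + 1/(15/14) = 2 + 14/15 = 44/15
1 + 1/(44/15) = 1 + 15/44 = 59/44
7 + 1/(59/44) = 7 + 44/59 = 457/59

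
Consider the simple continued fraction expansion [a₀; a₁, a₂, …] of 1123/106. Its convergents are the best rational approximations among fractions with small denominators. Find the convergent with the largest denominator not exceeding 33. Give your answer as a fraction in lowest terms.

339/32

a_0 = 10: 10/1  (≤ bound)
a_1 = 1: 11/1  (≤ bound)
a_2 = 1: 21/2  (≤ bound)
a_3 = 2: 53/5  (≤ bound)
a_4 = 6: 339/32  (≤ bound)
a_5 = 1: 392/37  (> 33, stop)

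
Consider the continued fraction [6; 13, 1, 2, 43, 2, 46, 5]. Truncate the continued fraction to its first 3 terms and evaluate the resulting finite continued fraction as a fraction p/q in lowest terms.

Start with 1.
13 + 1/(1/1) = 13 + 1/1 = 14/1
6 + 1/(14/1) = 6 + 1/14 = 85/14

85/14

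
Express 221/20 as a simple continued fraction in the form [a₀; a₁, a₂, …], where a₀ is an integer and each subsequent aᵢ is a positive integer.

[11; 20]

221 ÷ 20 → quotient 11, remainder 1
20 ÷ 1 → quotient 20, remainder 0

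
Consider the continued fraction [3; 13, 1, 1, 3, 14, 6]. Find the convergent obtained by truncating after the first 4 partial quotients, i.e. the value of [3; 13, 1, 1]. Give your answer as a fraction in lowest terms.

83/27

Work from the innermost term outward:
Start with 1.
1 + 1/(1/1) = 1 + 1/1 = 2/1
13 + 1/(2/1) = 13 + 1/2 = 27/2
3 + 1/(27/2) = 3 + 2/27 = 83/27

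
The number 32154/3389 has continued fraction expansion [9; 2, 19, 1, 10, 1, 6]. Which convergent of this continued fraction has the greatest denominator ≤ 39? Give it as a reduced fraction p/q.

a_0 = 9: 9/1  (≤ bound)
a_1 = 2: 19/2  (≤ bound)
a_2 = 19: 370/39  (≤ bound)
a_3 = 1: 389/41  (> 39, stop)

370/39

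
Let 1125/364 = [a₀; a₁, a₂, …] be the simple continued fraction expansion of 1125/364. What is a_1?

1125 = 3·364 + 33, so a_0 = 3
364 = 11·33 + 1, so a_1 = 11

11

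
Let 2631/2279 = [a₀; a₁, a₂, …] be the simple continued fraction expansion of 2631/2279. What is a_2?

Repeatedly divide and take the remainder:
2631 = 1·2279 + 352, so a_0 = 1
2279 = 6·352 + 167, so a_1 = 6
352 = 2·167 + 18, so a_2 = 2

2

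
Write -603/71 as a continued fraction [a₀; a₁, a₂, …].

Apply division with remainder until the remainder is 0:
⌊-603/71⌋ = -9, remainder 36
⌊71/36⌋ = 1, remainder 35
⌊36/35⌋ = 1, remainder 1
⌊35/1⌋ = 35, remainder 0

[-9; 1, 1, 35]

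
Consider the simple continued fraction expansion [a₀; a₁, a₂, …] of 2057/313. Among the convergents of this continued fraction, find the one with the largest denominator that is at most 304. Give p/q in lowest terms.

46/7

a_0 = 6: 6/1  (≤ bound)
a_1 = 1: 7/1  (≤ bound)
a_2 = 1: 13/2  (≤ bound)
a_3 = 2: 33/5  (≤ bound)
a_4 = 1: 46/7  (≤ bound)
a_5 = 44: 2057/313  (> 304, stop)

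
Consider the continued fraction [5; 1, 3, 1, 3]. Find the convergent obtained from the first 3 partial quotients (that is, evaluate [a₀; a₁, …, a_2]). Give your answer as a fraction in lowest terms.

23/4

Use the convergent recurrence hₖ = aₖ·hₖ₋₁ + hₖ₋₂ (and likewise for the denominators kₖ):
a_0 = 5: 5/1
a_1 = 1: 6/1
a_2 = 3: 23/4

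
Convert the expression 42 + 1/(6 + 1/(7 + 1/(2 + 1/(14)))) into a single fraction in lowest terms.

Collapse the nested fraction from the inside out:
Start with 14.
2 + 1/(14/1) = 2 + 1/14 = 29/14
7 + 1/(29/14) = 7 + 14/29 = 217/29
6 + 1/(217/29) = 6 + 29/217 = 1331/217
42 + 1/(1331/217) = 42 + 217/1331 = 56119/1331

56119/1331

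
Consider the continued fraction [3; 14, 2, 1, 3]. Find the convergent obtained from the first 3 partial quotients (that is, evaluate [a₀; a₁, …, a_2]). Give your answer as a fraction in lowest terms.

Work from the innermost term outward:
Start with 2.
14 + 1/(2/1) = 14 + 1/2 = 29/2
3 + 1/(29/2) = 3 + 2/29 = 89/29

89/29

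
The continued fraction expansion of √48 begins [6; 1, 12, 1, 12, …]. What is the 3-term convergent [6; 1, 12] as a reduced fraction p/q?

90/13

Start with 12.
1 + 1/(12/1) = 1 + 1/12 = 13/12
6 + 1/(13/12) = 6 + 12/13 = 90/13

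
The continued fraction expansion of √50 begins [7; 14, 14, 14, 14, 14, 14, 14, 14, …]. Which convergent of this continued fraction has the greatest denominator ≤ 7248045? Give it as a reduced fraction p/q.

3880899/548842

a_0 = 7: 7/1  (≤ bound)
a_1 = 14: 99/14  (≤ bound)
a_2 = 14: 1393/197  (≤ bound)
a_3 = 14: 19601/2772  (≤ bound)
a_4 = 14: 275807/39005  (≤ bound)
a_5 = 14: 3880899/548842  (≤ bound)
a_6 = 14: 54608393/7722793  (> 7248045, stop)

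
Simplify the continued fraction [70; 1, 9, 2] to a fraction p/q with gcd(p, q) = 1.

Work from the innermost term outward:
Start with 2.
9 + 1/(2/1) = 9 + 1/2 = 19/2
1 + 1/(19/2) = 1 + 2/19 = 21/19
70 + 1/(21/19) = 70 + 19/21 = 1489/21

1489/21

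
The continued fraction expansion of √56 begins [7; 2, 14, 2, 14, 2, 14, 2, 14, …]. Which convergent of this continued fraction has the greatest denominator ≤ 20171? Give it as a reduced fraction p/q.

13455/1798

a_0 = 7: 7/1  (≤ bound)
a_1 = 2: 15/2  (≤ bound)
a_2 = 14: 217/29  (≤ bound)
a_3 = 2: 449/60  (≤ bound)
a_4 = 14: 6503/869  (≤ bound)
a_5 = 2: 13455/1798  (≤ bound)
a_6 = 14: 194873/26041  (> 20171, stop)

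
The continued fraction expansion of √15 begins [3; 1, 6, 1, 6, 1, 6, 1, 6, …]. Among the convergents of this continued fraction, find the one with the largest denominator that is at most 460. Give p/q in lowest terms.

a_0 = 3: 3/1  (≤ bound)
a_1 = 1: 4/1  (≤ bound)
a_2 = 6: 27/7  (≤ bound)
a_3 = 1: 31/8  (≤ bound)
a_4 = 6: 213/55  (≤ bound)
a_5 = 1: 244/63  (≤ bound)
a_6 = 6: 1677/433  (≤ bound)
a_7 = 1: 1921/496  (> 460, stop)

1677/433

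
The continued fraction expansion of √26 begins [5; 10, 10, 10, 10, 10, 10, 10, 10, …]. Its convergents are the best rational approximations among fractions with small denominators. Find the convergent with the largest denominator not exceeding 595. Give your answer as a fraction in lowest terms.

515/101

a_0 = 5: 5/1  (≤ bound)
a_1 = 10: 51/10  (≤ bound)
a_2 = 10: 515/101  (≤ bound)
a_3 = 10: 5201/1020  (> 595, stop)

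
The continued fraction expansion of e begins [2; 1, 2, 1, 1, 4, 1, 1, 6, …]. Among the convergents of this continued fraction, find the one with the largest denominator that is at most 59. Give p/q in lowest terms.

a_0 = 2: 2/1  (≤ bound)
a_1 = 1: 3/1  (≤ bound)
a_2 = 2: 8/3  (≤ bound)
a_3 = 1: 11/4  (≤ bound)
a_4 = 1: 19/7  (≤ bound)
a_5 = 4: 87/32  (≤ bound)
a_6 = 1: 106/39  (≤ bound)
a_7 = 1: 193/71  (> 59, stop)

106/39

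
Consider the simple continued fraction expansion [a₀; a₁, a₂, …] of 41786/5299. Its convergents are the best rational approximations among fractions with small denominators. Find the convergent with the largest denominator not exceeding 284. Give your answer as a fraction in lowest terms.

276/35

List convergents until the denominator exceeds the bound:
a_0 = 7: 7/1  (≤ bound)
a_1 = 1: 8/1  (≤ bound)
a_2 = 7: 63/8  (≤ bound)
a_3 = 1: 71/9  (≤ bound)
a_4 = 2: 205/26  (≤ bound)
a_5 = 1: 276/35  (≤ bound)
a_6 = 10: 2965/376  (> 284, stop)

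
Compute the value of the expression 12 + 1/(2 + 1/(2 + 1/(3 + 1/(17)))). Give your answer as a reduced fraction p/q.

Start with 17.
3 + 1/(17/1) = 3 + 1/17 = 52/17
2 + 1/(52/17) = 2 + 17/52 = 121/52
2 + 1/(121/52) = 2 + 52/121 = 294/121
12 + 1/(294/121) = 12 + 121/294 = 3649/294

3649/294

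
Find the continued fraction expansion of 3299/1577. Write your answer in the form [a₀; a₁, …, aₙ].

⌊3299/1577⌋ = 2, remainder 145
⌊1577/145⌋ = 10, remainder 127
⌊145/127⌋ = 1, remainder 18
⌊127/18⌋ = 7, remainder 1
⌊18/1⌋ = 18, remainder 0

[2; 10, 1, 7, 18]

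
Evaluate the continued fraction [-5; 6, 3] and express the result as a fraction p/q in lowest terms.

-92/19

a_0 = -5: -5/1
a_1 = 6: -29/6
a_2 = 3: -92/19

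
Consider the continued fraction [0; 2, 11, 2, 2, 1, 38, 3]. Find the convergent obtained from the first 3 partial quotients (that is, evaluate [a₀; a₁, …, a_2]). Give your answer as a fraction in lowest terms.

11/23

Build up convergents one term at a time:
a_0 = 0: 0/1
a_1 = 2: 1/2
a_2 = 11: 11/23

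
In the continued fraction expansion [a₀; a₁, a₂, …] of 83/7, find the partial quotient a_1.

1

83 ÷ 7 → quotient 11, remainder 6
7 ÷ 6 → quotient 1, remainder 1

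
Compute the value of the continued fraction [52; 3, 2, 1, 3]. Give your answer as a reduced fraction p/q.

1935/37

Starting at the tail and folding back:
Start with 3.
1 + 1/(3/1) = 1 + 1/3 = 4/3
2 + 1/(4/3) = 2 + 3/4 = 11/4
3 + 1/(11/4) = 3 + 4/11 = 37/11
52 + 1/(37/11) = 52 + 11/37 = 1935/37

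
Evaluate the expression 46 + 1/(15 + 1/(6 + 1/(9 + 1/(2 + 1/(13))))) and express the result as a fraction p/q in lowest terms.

a_0 = 46: 46/1
a_1 = 15: 691/15
a_2 = 6: 4192/91
a_3 = 9: 38419/834
a_4 = 2: 81030/1759
a_5 = 13: 1091809/23701

1091809/23701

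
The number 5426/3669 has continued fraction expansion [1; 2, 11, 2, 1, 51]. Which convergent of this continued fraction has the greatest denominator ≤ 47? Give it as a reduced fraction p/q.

34/23

a_0 = 1: 1/1  (≤ bound)
a_1 = 2: 3/2  (≤ bound)
a_2 = 11: 34/23  (≤ bound)
a_3 = 2: 71/48  (> 47, stop)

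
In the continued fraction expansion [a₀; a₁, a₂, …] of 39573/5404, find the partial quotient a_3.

⌊39573/5404⌋ = 7, remainder 1745
⌊5404/1745⌋ = 3, remainder 169
⌊1745/169⌋ = 10, remainder 55
⌊169/55⌋ = 3, remainder 4

3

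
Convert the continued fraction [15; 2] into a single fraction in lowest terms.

Starting at the tail and folding back:
Start with 2.
15 + 1/(2/1) = 15 + 1/2 = 31/2

31/2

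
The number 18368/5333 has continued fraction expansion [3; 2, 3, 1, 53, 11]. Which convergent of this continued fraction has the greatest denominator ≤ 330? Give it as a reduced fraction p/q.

a_0 = 3: 3/1  (≤ bound)
a_1 = 2: 7/2  (≤ bound)
a_2 = 3: 24/7  (≤ bound)
a_3 = 1: 31/9  (≤ bound)
a_4 = 53: 1667/484  (> 330, stop)

31/9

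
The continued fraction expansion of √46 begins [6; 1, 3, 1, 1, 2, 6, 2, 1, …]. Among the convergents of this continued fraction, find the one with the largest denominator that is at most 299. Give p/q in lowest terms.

997/147

a_0 = 6: 6/1  (≤ bound)
a_1 = 1: 7/1  (≤ bound)
a_2 = 3: 27/4  (≤ bound)
a_3 = 1: 34/5  (≤ bound)
a_4 = 1: 61/9  (≤ bound)
a_5 = 2: 156/23  (≤ bound)
a_6 = 6: 997/147  (≤ bound)
a_7 = 2: 2150/317  (> 299, stop)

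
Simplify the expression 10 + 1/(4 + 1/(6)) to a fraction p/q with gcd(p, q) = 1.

a_0 = 10: 10/1
a_1 = 4: 41/4
a_2 = 6: 256/25

256/25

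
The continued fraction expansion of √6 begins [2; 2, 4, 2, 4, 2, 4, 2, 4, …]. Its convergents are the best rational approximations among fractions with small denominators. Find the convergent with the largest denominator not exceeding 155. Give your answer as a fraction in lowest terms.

218/89

a_0 = 2: 2/1  (≤ bound)
a_1 = 2: 5/2  (≤ bound)
a_2 = 4: 22/9  (≤ bound)
a_3 = 2: 49/20  (≤ bound)
a_4 = 4: 218/89  (≤ bound)
a_5 = 2: 485/198  (> 155, stop)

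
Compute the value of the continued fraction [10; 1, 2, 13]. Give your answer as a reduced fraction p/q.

a_0 = 10: 10/1
a_1 = 1: 11/1
a_2 = 2: 32/3
a_3 = 13: 427/40

427/40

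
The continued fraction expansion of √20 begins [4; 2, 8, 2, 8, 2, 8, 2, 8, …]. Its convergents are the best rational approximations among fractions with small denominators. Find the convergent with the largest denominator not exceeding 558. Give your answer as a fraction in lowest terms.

1364/305

a_0 = 4: 4/1  (≤ bound)
a_1 = 2: 9/2  (≤ bound)
a_2 = 8: 76/17  (≤ bound)
a_3 = 2: 161/36  (≤ bound)
a_4 = 8: 1364/305  (≤ bound)
a_5 = 2: 2889/646  (> 558, stop)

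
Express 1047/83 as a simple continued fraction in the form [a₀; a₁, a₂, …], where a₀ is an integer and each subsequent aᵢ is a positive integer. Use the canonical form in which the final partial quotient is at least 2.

Repeatedly divide and take the remainder:
1047 = 12·83 + 51, so a_0 = 12
83 = 1·51 + 32, so a_1 = 1
51 = 1·32 + 19, so a_2 = 1
32 = 1·19 + 13, so a_3 = 1
19 = 1·13 + 6, so a_4 = 1
13 = 2·6 + 1, so a_5 = 2
6 = 6·1 + 0, so a_6 = 6

[12; 1, 1, 1, 1, 2, 6]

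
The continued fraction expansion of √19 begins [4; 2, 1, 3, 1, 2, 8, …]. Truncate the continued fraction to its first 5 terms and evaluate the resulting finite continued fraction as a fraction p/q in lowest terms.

a_0 = 4: 4/1
a_1 = 2: 9/2
a_2 = 1: 13/3
a_3 = 3: 48/11
a_4 = 1: 61/14

61/14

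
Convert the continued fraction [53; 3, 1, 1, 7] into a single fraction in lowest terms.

Use the convergent recurrence hₖ = aₖ·hₖ₋₁ + hₖ₋₂ (and likewise for the denominators kₖ):
a_0 = 53: 53/1
a_1 = 3: 160/3
a_2 = 1: 213/4
a_3 = 1: 373/7
a_4 = 7: 2824/53

2824/53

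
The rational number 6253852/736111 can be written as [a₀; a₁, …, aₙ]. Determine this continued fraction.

[8; 2, 59, 37, 41, 1, 3]

6253852 ÷ 736111 → quotient 8, remainder 364964
736111 ÷ 364964 → quotient 2, remainder 6183
364964 ÷ 6183 → quotient 59, remainder 167
6183 ÷ 167 → quotient 37, remainder 4
167 ÷ 4 → quotient 41, remainder 3
4 ÷ 3 → quotient 1, remainder 1
3 ÷ 1 → quotient 3, remainder 0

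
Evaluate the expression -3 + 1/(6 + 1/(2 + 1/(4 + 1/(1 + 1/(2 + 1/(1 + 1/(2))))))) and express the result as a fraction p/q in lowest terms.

a_0 = -3: -3/1
a_1 = 6: -17/6
a_2 = 2: -37/13
a_3 = 4: -165/58
a_4 = 1: -202/71
a_5 = 2: -569/200
a_6 = 1: -771/271
a_7 = 2: -2111/742

-2111/742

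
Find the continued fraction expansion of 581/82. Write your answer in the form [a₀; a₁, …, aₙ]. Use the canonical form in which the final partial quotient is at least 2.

581 ÷ 82 → quotient 7, remainder 7
82 ÷ 7 → quotient 11, remainder 5
7 ÷ 5 → quotient 1, remainder 2
5 ÷ 2 → quotient 2, remainder 1
2 ÷ 1 → quotient 2, remainder 0

[7; 11, 1, 2, 2]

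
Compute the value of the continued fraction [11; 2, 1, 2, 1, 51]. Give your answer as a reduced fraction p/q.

Build up convergents one term at a time:
a_0 = 11: 11/1
a_1 = 2: 23/2
a_2 = 1: 34/3
a_3 = 2: 91/8
a_4 = 1: 125/11
a_5 = 51: 6466/569

6466/569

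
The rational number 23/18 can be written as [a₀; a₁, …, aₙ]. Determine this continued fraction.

[1; 3, 1, 1, 2]

⌊23/18⌋ = 1, remainder 5
⌊18/5⌋ = 3, remainder 3
⌊5/3⌋ = 1, remainder 2
⌊3/2⌋ = 1, remainder 1
⌊2/1⌋ = 2, remainder 0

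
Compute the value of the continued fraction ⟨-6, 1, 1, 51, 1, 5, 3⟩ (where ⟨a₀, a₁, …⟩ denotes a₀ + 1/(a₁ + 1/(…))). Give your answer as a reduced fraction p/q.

Use the convergent recurrence hₖ = aₖ·hₖ₋₁ + hₖ₋₂ (and likewise for the denominators kₖ):
a_0 = -6: -6/1
a_1 = 1: -5/1
a_2 = 1: -11/2
a_3 = 51: -566/103
a_4 = 1: -577/105
a_5 = 5: -3451/628
a_6 = 3: -10930/1989

-10930/1989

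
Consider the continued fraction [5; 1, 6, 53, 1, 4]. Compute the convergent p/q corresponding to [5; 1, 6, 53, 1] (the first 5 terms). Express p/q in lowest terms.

Starting at the tail and folding back:
Start with 1.
53 + 1/(1/1) = 53 + 1/1 = 54/1
6 + 1/(54/1) = 6 + 1/54 = 325/54
1 + 1/(325/54) = 1 + 54/325 = 379/325
5 + 1/(379/325) = 5 + 325/379 = 2220/379

2220/379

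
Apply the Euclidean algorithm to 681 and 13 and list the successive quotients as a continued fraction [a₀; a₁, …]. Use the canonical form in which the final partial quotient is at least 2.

[52; 2, 1, 1, 2]

Apply division with remainder until the remainder is 0:
681 ÷ 13 → quotient 52, remainder 5
13 ÷ 5 → quotient 2, remainder 3
5 ÷ 3 → quotient 1, remainder 2
3 ÷ 2 → quotient 1, remainder 1
2 ÷ 1 → quotient 2, remainder 0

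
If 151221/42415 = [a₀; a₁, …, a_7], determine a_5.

34

⌊151221/42415⌋ = 3, remainder 23976
⌊42415/23976⌋ = 1, remainder 18439
⌊23976/18439⌋ = 1, remainder 5537
⌊18439/5537⌋ = 3, remainder 1828
⌊5537/1828⌋ = 3, remainder 53
⌊1828/53⌋ = 34, remainder 26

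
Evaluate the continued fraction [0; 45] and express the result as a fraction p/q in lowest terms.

1/45

Start with 45.
0 + 1/(45/1) = 0 + 1/45 = 1/45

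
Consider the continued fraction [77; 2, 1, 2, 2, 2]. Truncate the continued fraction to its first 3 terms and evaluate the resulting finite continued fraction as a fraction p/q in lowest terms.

a_0 = 77: 77/1
a_1 = 2: 155/2
a_2 = 1: 232/3

232/3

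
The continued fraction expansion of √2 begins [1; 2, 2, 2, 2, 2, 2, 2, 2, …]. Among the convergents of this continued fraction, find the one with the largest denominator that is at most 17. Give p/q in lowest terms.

17/12

a_0 = 1: 1/1  (≤ bound)
a_1 = 2: 3/2  (≤ bound)
a_2 = 2: 7/5  (≤ bound)
a_3 = 2: 17/12  (≤ bound)
a_4 = 2: 41/29  (> 17, stop)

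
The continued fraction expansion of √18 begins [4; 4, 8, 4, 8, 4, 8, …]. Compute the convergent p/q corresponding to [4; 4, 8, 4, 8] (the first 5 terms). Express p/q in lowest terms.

Collapse the nested fraction from the inside out:
Start with 8.
4 + 1/(8/1) = 4 + 1/8 = 33/8
8 + 1/(33/8) = 8 + 8/33 = 272/33
4 + 1/(272/33) = 4 + 33/272 = 1121/272
4 + 1/(1121/272) = 4 + 272/1121 = 4756/1121

4756/1121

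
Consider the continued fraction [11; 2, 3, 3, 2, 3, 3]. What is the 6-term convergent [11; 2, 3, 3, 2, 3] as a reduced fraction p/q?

Start with 3.
2 + 1/(3/1) = 2 + 1/3 = 7/3
3 + 1/(7/3) = 3 + 3/7 = 24/7
3 + 1/(24/7) = 3 + 7/24 = 79/24
2 + 1/(79/24) = 2 + 24/79 = 182/79
11 + 1/(182/79) = 11 + 79/182 = 2081/182

2081/182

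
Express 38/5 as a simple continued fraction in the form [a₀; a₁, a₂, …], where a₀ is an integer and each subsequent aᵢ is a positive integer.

[7; 1, 1, 2]

Apply division with remainder until the remainder is 0:
⌊38/5⌋ = 7, remainder 3
⌊5/3⌋ = 1, remainder 2
⌊3/2⌋ = 1, remainder 1
⌊2/1⌋ = 2, remainder 0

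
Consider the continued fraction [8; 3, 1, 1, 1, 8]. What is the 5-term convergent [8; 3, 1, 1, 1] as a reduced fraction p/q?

91/11

Start with 1.
1 + 1/(1/1) = 1 + 1/1 = 2/1
1 + 1/(2/1) = 1 + 1/2 = 3/2
3 + 1/(3/2) = 3 + 2/3 = 11/3
8 + 1/(11/3) = 8 + 3/11 = 91/11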